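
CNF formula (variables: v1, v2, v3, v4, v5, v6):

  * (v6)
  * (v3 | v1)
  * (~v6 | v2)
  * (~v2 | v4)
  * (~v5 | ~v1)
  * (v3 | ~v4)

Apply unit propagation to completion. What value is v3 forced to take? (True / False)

True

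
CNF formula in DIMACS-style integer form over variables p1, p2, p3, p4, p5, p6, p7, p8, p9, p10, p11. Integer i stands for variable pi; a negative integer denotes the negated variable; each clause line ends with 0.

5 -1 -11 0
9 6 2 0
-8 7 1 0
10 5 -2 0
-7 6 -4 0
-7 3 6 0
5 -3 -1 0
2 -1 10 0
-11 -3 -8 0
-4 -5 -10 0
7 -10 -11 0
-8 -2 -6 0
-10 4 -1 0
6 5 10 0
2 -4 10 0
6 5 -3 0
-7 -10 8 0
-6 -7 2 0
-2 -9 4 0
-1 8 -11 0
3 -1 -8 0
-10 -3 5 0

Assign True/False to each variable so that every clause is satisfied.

p1=F, p2=F, p3=T, p4=F, p5=T, p6=T, p7=F, p8=F, p9=T, p10=F, p11=F

Check each clause:
  1. (~p1 | ~p11 | p5) — p5 is true.
  2. (p2 | p6 | p9) — p9 is true.
  3. (p7 | ~p8 | p1) — ~p8 is true.
  4. (p5 | ~p2 | p10) — p5 is true.
  5. (p6 | ~p7 | ~p4) — ~p7 is true.
  6. (p3 | ~p7 | p6) — ~p7 is true.
  7. (~p1 | p5 | ~p3) — p5 is true.
  8. (p10 | p2 | ~p1) — ~p1 is true.
  9. (~p8 | ~p3 | ~p11) — ~p8 is true.
  10. (~p5 | ~p10 | ~p4) — ~p4 is true.
  11. (~p11 | ~p10 | p7) — ~p11 is true.
  12. (~p6 | ~p8 | ~p2) — ~p8 is true.
  13. (p4 | ~p10 | ~p1) — ~p1 is true.
  14. (p6 | p5 | p10) — p5 is true.
  15. (p2 | ~p4 | p10) — ~p4 is true.
  16. (p6 | ~p3 | p5) — p5 is true.
  17. (p8 | ~p7 | ~p10) — ~p7 is true.
  18. (~p6 | p2 | ~p7) — ~p7 is true.
  19. (p4 | ~p9 | ~p2) — ~p2 is true.
  20. (~p1 | ~p11 | p8) — ~p11 is true.
  21. (~p8 | ~p1 | p3) — ~p8 is true.
  22. (~p10 | p5 | ~p3) — p5 is true.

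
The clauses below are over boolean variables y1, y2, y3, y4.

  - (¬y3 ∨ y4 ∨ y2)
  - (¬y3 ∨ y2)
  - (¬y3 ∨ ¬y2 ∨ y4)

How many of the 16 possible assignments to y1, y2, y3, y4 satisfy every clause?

10

Split on y2, then y3.
  y2=T, y3=T: remaining (y1,y4) ∈ {(F,T); (T,T)} — 2.
  y2=T, y3=F: remaining (y1,y4) ∈ {(F,F); (F,T); (T,F); (T,T)} — 4.
  y2=F, y3=T: a clause becomes empty — 0.
  y2=F, y3=F: remaining (y1,y4) ∈ {(F,F); (F,T); (T,F); (T,T)} — 4.
Total: 2 + 4 + 0 + 4 = 10.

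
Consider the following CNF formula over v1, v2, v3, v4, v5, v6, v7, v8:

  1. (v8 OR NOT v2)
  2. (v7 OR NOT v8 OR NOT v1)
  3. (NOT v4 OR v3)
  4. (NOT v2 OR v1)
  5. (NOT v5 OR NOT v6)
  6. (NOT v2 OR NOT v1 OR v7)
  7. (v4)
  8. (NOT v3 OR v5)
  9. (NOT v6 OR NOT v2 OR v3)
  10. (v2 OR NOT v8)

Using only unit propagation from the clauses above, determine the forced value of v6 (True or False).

False

Unit clause (v4) sets v4 = True.
In (NOT v4 OR v3), NOT v4 is now false; v3 must hold, so v3 = True.
(v5 OR NOT v3) with v3 = True leaves only v5, so v5 = True.
In (NOT v5 OR NOT v6), NOT v5 is now false; NOT v6 must hold, so v6 = False.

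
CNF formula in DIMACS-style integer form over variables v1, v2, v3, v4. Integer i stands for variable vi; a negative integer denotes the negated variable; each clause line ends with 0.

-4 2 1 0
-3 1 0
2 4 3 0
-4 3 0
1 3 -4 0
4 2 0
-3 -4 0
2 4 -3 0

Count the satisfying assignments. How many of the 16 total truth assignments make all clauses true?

3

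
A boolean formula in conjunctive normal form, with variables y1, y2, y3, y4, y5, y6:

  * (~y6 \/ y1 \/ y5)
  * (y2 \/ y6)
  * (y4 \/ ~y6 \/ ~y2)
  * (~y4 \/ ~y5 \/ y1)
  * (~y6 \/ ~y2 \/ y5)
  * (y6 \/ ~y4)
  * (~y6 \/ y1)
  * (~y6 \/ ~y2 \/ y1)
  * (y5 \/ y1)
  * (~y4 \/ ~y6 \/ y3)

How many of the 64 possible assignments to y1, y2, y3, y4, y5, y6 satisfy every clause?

13

Case analysis on y6 and y1:
  y6=T, y1=T: 7 of the 16 assignments to (y2,y3,y4,y5) work.
  y6=T, y1=F: a clause becomes empty — 0.
  y6=F, y1=T: remaining (y2,y3,y4,y5) ∈ {(T,F,F,F); (T,F,F,T); (T,T,F,F); (T,T,F,T)} — 4.
  y6=F, y1=F: remaining (y2,y3,y4,y5) ∈ {(T,F,F,T); (T,T,F,T)} — 2.
Total: 7 + 0 + 4 + 2 = 13.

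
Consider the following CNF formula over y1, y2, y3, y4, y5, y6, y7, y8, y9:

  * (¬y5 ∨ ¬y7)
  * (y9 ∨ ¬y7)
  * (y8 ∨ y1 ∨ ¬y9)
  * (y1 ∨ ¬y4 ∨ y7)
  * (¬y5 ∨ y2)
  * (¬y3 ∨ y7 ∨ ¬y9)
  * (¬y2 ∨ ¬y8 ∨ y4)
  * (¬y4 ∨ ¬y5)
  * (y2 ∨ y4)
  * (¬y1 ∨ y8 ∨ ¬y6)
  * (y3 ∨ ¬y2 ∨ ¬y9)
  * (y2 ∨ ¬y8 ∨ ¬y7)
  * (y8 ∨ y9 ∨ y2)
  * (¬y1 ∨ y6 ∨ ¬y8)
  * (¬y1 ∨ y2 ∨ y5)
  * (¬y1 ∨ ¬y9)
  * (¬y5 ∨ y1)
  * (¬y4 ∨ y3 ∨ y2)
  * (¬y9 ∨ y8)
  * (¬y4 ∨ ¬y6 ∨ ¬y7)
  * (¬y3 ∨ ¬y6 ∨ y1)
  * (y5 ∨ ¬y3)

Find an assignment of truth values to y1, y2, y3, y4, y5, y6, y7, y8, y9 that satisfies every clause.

y1 = True, y2 = True, y3 = False, y4 = True, y5 = False, y6 = True, y7 = False, y8 = True, y9 = False

Branch on y1: take y1 = True.
  then y9 is forced to False.
  then y7 is forced to False.
Set y2 = True and propagate.
Try y3 = False.
The remaining clauses are satisfied by y4 = True, y5 = False, y6 = True, y8 = True.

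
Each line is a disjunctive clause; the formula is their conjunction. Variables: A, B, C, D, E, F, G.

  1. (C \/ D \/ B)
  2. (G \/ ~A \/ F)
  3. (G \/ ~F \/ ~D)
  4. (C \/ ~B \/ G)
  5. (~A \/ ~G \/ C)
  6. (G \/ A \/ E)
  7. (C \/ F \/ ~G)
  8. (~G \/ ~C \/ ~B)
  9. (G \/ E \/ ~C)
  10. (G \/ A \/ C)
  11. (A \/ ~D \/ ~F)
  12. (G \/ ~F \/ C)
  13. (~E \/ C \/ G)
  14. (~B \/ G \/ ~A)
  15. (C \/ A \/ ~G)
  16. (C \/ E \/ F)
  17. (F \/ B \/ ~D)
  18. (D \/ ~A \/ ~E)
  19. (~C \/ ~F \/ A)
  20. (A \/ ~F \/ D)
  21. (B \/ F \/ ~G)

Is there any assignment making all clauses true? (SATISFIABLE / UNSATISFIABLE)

Set A = False and propagate.
For the remaining variables, B = True, C = True, D = True, E = True, F = False, G = False works.
So A=False, B=True, C=True, D=True, E=True, F=False, G=False is a satisfying assignment.

SATISFIABLE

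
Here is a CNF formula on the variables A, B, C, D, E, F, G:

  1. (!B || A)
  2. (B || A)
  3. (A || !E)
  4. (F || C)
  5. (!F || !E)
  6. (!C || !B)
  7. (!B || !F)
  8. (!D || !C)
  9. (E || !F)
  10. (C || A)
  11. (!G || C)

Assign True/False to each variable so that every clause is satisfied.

A=1, B=0, C=1, D=0, E=0, F=0, G=0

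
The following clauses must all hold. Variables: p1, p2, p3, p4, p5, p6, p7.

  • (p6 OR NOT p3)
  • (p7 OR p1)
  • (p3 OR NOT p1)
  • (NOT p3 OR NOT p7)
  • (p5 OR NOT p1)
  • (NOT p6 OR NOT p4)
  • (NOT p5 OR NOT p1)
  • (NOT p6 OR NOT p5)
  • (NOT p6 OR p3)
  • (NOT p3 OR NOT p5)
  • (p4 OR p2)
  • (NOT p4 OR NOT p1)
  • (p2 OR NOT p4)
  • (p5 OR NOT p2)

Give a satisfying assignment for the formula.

p1=0, p2=1, p3=0, p4=0, p5=1, p6=0, p7=1

Branch on p1: take p1 = False.
  then p7 is forced to True.
  then p3 is forced to False.
  then p6 is forced to False.
For the remaining variables, p2 = True, p4 = False, p5 = True works.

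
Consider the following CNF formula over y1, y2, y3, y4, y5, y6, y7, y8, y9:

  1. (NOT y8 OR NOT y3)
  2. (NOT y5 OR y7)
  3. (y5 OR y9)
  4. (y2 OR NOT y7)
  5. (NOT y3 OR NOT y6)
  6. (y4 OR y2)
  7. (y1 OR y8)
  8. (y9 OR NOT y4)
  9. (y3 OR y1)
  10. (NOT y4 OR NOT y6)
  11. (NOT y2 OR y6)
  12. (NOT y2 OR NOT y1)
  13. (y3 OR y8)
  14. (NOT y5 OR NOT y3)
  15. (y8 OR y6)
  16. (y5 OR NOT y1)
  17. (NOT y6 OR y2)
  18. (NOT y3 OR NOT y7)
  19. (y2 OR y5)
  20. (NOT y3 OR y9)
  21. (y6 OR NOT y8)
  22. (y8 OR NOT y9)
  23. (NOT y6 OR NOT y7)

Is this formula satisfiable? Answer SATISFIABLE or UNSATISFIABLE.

y3 = True:
  propagation gives y8=False, y6=False; an empty clause results — contradiction.
y3 = False:
  propagation gives y1=True, y2=False, y7=False, y5=False; an empty clause results — contradiction.
Every branch closes, so no satisfying assignment exists.

UNSATISFIABLE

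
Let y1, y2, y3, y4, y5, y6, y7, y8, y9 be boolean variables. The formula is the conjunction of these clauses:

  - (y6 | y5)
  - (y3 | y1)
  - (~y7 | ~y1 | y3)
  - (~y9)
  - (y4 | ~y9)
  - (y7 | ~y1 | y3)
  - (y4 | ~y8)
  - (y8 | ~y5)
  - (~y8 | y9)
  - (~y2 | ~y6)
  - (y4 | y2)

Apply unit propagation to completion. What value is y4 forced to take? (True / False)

True

Unit clause (~y9) sets y9 = False.
(~y8 | y9) with y9 = False leaves only ~y8, so y8 = False.
In (~y5 | y8), y8 is now false; ~y5 must hold, so y5 = False.
From (y5 | y6) and y5 = False: y6 = True.
From (~y2 | ~y6) and y6 = True: y2 = False.
From (y2 | y4) and y2 = False: y4 = True.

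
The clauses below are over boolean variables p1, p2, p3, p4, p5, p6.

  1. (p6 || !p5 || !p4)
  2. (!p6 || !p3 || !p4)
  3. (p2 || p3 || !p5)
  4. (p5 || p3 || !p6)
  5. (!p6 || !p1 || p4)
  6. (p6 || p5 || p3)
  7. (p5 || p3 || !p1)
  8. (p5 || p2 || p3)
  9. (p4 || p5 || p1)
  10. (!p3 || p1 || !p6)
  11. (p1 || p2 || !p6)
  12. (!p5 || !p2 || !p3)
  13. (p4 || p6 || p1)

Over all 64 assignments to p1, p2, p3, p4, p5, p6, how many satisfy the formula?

11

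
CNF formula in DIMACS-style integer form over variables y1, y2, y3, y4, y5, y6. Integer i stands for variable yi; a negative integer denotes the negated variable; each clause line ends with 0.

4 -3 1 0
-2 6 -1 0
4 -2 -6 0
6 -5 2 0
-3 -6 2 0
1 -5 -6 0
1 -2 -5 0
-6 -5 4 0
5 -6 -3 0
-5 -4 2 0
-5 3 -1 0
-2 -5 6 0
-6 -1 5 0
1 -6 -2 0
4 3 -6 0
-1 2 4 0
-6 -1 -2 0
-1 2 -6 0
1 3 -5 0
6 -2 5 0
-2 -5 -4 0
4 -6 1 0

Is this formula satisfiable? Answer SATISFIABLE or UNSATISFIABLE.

SATISFIABLE

Try y1 = True.
Try y2 = False.
  then y4 is forced to True.
  then y5 is forced to False.
  then y6 is forced to False.
y3 is now unconstrained; take y3 = True.
So y1 = T, y2 = F, y3 = T, y4 = T, y5 = F, y6 = F is a satisfying assignment.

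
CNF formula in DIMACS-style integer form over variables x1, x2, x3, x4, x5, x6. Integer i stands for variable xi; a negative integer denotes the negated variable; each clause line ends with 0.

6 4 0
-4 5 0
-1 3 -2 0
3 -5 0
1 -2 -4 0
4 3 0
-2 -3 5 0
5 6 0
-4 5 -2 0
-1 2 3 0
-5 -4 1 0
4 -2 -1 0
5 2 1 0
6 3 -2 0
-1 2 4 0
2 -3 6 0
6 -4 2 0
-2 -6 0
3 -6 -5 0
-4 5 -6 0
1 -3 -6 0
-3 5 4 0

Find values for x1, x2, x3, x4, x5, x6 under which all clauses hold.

x1=1, x2=0, x3=1, x4=1, x5=1, x6=1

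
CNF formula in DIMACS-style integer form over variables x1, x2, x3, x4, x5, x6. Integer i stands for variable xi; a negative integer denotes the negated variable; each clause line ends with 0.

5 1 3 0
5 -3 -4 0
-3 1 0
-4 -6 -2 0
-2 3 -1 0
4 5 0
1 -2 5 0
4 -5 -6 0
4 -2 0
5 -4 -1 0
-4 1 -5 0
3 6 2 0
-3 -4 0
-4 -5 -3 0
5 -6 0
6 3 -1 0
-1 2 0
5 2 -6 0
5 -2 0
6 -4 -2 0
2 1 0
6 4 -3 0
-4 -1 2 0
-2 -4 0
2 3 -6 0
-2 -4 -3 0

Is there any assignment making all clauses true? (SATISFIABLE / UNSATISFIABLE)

x2 = True:
  propagation gives x4=True; an empty clause results — contradiction.
x2 = False:
  propagation gives x1=False; an empty clause results — contradiction.
Every branch closes, so no satisfying assignment exists.

UNSATISFIABLE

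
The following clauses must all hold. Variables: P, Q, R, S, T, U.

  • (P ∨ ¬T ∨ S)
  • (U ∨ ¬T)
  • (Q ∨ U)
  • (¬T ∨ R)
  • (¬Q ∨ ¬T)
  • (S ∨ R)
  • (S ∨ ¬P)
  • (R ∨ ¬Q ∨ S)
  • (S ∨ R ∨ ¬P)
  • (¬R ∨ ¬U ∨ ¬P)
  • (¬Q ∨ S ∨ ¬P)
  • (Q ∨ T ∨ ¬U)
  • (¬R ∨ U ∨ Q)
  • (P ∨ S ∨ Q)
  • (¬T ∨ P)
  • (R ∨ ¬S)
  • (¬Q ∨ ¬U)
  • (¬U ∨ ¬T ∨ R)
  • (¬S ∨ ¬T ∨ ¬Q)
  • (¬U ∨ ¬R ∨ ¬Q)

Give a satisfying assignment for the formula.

P = False  Q = True  R = True  S = True  T = False  U = False

Check each clause:
  1. (P ∨ S ∨ ¬T) — ¬T is true.
  2. (¬T ∨ U) — ¬T is true.
  3. (U ∨ Q) — Q is true.
  4. (¬T ∨ R) — R is true.
  5. (¬T ∨ ¬Q) — ¬T is true.
  6. (R ∨ S) — R is true.
  7. (S ∨ ¬P) — S is true.
  8. (S ∨ ¬Q ∨ R) — R is true.
  9. (¬P ∨ S ∨ R) — R is true.
  10. (¬R ∨ ¬P ∨ ¬U) — ¬U is true.
  11. (¬Q ∨ ¬P ∨ S) — S is true.
  12. (Q ∨ ¬U ∨ T) — ¬U is true.
  13. (¬R ∨ Q ∨ U) — Q is true.
  14. (S ∨ Q ∨ P) — Q is true.
  15. (¬T ∨ P) — ¬T is true.
  16. (¬S ∨ R) — R is true.
  17. (¬U ∨ ¬Q) — ¬U is true.
  18. (¬U ∨ R ∨ ¬T) — R is true.
  19. (¬T ∨ ¬S ∨ ¬Q) — ¬T is true.
  20. (¬Q ∨ ¬R ∨ ¬U) — ¬U is true.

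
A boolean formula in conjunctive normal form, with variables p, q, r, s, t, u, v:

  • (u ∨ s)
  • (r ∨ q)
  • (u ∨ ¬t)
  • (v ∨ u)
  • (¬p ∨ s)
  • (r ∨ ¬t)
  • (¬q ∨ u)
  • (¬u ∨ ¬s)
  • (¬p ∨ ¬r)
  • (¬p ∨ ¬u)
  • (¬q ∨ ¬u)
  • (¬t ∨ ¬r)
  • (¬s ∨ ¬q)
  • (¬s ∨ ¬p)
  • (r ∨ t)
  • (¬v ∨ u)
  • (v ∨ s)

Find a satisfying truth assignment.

Pure literal: p appears only negated; assign p = False.
Set q = False and propagate.
  then r is forced to True.
  then t is forced to False.
Set s = False and propagate.
  then u is forced to True.
  then v is forced to True.

p=F, q=F, r=T, s=F, t=F, u=T, v=T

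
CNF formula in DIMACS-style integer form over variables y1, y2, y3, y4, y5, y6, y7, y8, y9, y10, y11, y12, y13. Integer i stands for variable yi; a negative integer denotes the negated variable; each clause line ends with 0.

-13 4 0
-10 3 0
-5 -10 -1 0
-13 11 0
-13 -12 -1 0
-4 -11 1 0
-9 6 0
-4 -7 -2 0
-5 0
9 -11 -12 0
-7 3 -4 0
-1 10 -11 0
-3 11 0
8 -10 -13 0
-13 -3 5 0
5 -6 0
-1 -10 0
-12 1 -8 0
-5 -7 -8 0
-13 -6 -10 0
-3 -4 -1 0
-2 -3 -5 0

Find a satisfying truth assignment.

The clause (¬y5) is unit: y5 must be False.
Unit propagation: (¬y6) forces y6 = False.
(¬y9) is a unit clause, so y9 = False.
y2 occurs only negated in the remaining clauses — set y2 = False.
Pure literal: y13 appears only negated; assign y13 = False.
Set y1 = True and propagate.
  then y10 is forced to False.
  then y11 is forced to False.
  then y3 is forced to False.
Try y4 = False.
y7, y8, y12 are now unconstrained; take y7 = True, y8 = False, y12 = True.

y1 = T  y2 = F  y3 = F  y4 = F  y5 = F  y6 = F  y7 = T  y8 = F  y9 = F  y10 = F  y11 = F  y12 = T  y13 = F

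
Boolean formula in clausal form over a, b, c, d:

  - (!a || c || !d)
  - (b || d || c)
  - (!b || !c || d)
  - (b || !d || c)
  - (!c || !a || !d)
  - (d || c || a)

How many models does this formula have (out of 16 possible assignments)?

Satisfying assignments:
  a=F b=F c=T d=F
  a=F b=F c=T d=T
  a=F b=T c=F d=T
  a=F b=T c=T d=T
  a=T b=F c=T d=F
  a=T b=T c=F d=F
Count: 6.

6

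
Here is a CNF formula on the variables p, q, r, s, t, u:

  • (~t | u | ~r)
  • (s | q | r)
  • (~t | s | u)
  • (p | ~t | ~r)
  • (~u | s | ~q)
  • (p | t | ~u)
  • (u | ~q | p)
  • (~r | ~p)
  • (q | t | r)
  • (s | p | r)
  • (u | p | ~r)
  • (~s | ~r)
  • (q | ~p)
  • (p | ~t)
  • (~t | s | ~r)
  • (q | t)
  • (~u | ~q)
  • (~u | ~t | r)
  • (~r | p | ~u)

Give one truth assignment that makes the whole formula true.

p = True, q = True, r = False, s = True, t = True, u = False

Check each clause:
  1. (~r | ~t | u) — ~r is true.
  2. (r | q | s) — q is true.
  3. (s | u | ~t) — s is true.
  4. (~t | ~r | p) — p is true.
  5. (s | ~q | ~u) — ~u is true.
  6. (t | ~u | p) — p is true.
  7. (u | p | ~q) — p is true.
  8. (~r | ~p) — ~r is true.
  9. (t | r | q) — q is true.
  10. (r | s | p) — p is true.
  11. (~r | p | u) — p is true.
  12. (~r | ~s) — ~r is true.
  13. (~p | q) — q is true.
  14. (~t | p) — p is true.
  15. (~t | s | ~r) — s is true.
  16. (t | q) — q is true.
  17. (~u | ~q) — ~u is true.
  18. (~t | ~u | r) — ~u is true.
  19. (~r | p | ~u) — p is true.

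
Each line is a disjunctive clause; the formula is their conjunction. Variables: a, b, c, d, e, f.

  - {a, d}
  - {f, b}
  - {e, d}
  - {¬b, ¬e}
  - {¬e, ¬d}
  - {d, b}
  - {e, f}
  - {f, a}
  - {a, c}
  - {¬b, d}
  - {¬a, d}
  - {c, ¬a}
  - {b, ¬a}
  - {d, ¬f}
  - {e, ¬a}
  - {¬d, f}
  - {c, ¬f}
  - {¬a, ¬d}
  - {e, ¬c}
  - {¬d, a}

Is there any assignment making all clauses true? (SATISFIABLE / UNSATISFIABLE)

UNSATISFIABLE

d = True:
  propagation gives e=False, f=True, a=False; an empty clause results — contradiction.
d = False:
  propagation gives a=True; an empty clause results — contradiction.
Every branch closes, so no satisfying assignment exists.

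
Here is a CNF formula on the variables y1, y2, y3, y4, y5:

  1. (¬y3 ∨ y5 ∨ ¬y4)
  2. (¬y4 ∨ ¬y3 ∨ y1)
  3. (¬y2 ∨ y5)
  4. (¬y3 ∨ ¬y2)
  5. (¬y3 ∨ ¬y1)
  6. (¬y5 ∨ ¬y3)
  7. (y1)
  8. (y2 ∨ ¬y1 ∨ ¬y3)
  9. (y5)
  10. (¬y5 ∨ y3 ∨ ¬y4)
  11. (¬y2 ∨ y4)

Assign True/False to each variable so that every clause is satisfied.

y1=True, y2=False, y3=False, y4=False, y5=True

(y1) is a unit clause, so y1 = True.
The clause (¬y3) is unit: y3 must be False.
(y5) is a unit clause, so y5 = True.
Unit propagation: (¬y4) forces y4 = False.
The clause (¬y2) is unit: y2 must be False.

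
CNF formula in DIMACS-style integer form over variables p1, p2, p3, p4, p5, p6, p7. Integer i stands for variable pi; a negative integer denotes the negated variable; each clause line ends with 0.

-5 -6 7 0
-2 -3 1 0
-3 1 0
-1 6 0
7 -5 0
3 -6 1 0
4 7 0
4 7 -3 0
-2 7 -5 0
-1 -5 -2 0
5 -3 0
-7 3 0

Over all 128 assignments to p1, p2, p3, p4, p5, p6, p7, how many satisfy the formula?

6

Satisfying assignments:
  p1=0 p2=0 p3=0 p4=1 p5=0 p6=0 p7=0
  p1=0 p2=1 p3=0 p4=1 p5=0 p6=0 p7=0
  p1=1 p2=0 p3=0 p4=1 p5=0 p6=1 p7=0
  p1=1 p2=0 p3=1 p4=0 p5=1 p6=1 p7=1
  p1=1 p2=0 p3=1 p4=1 p5=1 p6=1 p7=1
  p1=1 p2=1 p3=0 p4=1 p5=0 p6=1 p7=0
Count: 6.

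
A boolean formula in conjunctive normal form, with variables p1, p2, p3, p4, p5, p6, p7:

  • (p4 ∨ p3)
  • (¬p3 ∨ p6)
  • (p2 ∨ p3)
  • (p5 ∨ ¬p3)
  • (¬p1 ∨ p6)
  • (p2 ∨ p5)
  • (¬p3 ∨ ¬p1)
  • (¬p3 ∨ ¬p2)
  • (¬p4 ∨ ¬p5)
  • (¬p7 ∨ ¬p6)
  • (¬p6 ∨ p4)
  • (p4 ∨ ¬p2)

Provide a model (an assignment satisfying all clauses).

p1=True, p2=True, p3=False, p4=True, p5=False, p6=True, p7=False

Check each clause:
  1. (p4 ∨ p3) — p4 is true.
  2. (¬p3 ∨ p6) — ¬p3 is true.
  3. (p3 ∨ p2) — p2 is true.
  4. (p5 ∨ ¬p3) — ¬p3 is true.
  5. (p6 ∨ ¬p1) — p6 is true.
  6. (p5 ∨ p2) — p2 is true.
  7. (¬p3 ∨ ¬p1) — ¬p3 is true.
  8. (¬p2 ∨ ¬p3) — ¬p3 is true.
  9. (¬p5 ∨ ¬p4) — ¬p5 is true.
  10. (¬p6 ∨ ¬p7) — ¬p7 is true.
  11. (p4 ∨ ¬p6) — p4 is true.
  12. (¬p2 ∨ p4) — p4 is true.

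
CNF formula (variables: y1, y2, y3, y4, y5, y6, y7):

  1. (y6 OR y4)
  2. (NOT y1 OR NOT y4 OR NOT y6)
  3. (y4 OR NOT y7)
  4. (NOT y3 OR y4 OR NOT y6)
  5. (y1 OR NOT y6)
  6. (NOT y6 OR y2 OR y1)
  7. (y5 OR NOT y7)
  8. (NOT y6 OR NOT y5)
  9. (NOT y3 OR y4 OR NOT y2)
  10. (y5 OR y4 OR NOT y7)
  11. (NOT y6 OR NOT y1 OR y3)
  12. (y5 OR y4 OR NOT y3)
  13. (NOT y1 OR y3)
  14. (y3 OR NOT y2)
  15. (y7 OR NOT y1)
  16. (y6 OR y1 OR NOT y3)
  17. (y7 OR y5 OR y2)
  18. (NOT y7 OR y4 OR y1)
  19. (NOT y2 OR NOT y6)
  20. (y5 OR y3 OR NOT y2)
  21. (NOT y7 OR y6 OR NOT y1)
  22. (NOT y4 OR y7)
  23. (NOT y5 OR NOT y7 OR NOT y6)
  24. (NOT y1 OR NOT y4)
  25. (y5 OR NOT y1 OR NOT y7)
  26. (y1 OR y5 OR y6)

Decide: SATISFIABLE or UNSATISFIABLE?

SATISFIABLE

Try y1 = False.
  then y6 is forced to False.
  then y4 is forced to True.
  then y3 is forced to False.
  then y2 is forced to False.
  then y7 is forced to True.
  then y5 is forced to True.
So y1=0, y2=0, y3=0, y4=1, y5=1, y6=0, y7=1 is a satisfying assignment.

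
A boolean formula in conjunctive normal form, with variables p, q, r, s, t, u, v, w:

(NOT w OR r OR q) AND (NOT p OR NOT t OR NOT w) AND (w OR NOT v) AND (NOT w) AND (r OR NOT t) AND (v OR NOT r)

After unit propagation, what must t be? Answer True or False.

False

(NOT w) stands alone — w = False.
(NOT v OR w) with w = False leaves only NOT v, so v = False.
From (NOT r OR v) and v = False: r = False.
(r OR NOT t) with r = False leaves only NOT t, so t = False.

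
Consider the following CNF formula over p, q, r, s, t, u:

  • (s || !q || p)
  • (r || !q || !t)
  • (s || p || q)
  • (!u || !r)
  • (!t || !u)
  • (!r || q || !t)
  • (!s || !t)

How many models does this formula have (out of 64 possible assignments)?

Split on q, then t.
  q=1, t=1: remaining (p,r,s,u) ∈ {(1,1,0,0)} — 1.
  q=1, t=0: 9 of the 16 assignments to (p,r,s,u) work.
  q=0, t=1: remaining (p,r,s,u) ∈ {(1,0,0,0)} — 1.
  q=0, t=0: 9 of the 16 assignments to (p,r,s,u) work.
Total: 1 + 9 + 1 + 9 = 20.

20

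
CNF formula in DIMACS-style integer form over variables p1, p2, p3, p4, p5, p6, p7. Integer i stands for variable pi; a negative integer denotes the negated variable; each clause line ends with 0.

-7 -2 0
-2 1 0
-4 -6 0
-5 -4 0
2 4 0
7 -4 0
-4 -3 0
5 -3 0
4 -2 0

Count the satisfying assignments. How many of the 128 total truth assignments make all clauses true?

The models are:
  p1=0 p2=0 p3=0 p4=1 p5=0 p6=0 p7=1
  p1=1 p2=0 p3=0 p4=1 p5=0 p6=0 p7=1
That's 2 in total.

2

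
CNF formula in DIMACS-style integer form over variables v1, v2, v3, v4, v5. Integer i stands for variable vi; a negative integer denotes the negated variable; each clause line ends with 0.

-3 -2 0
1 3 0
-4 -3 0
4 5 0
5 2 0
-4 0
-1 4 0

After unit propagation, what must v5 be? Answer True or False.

True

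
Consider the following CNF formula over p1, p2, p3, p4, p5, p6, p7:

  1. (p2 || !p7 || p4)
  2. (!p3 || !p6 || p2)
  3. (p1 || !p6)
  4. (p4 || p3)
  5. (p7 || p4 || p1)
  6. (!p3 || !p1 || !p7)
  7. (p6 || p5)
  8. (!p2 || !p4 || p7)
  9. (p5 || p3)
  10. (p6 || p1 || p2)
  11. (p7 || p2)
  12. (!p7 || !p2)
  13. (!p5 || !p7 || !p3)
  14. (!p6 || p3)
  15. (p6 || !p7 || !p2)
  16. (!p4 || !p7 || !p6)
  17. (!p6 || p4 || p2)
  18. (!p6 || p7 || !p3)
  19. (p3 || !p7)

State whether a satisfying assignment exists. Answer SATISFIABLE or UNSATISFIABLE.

SATISFIABLE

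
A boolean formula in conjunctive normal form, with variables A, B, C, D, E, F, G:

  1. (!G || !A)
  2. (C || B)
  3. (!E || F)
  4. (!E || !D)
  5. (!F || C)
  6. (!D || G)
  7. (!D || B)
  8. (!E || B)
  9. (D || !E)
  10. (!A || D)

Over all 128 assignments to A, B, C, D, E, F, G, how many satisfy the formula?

Case analysis on D and E:
  D=T, E=T: a clause becomes empty — 0.
  D=T, E=F: remaining (A,B,C,F,G) ∈ {(F,T,F,F,T); (F,T,T,F,T); (F,T,T,T,T)} — 3.
  D=F, E=T: a clause becomes empty — 0.
  D=F, E=F: G free; 5 ways for (A,B,C,F) × 2^1 = 10.
Total: 0 + 3 + 0 + 10 = 13.

13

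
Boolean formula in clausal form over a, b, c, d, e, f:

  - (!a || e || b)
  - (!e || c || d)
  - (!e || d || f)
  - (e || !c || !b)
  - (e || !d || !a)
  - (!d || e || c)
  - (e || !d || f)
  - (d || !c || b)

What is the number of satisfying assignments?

Case analysis on e and d:
  e=T, d=T: a, b, c, f free → 2^4 = 16.
  e=T, d=F: remaining (a,b,c,f) ∈ {(F,T,T,T); (T,T,T,T)} — 2.
  e=F, d=T: remaining (a,b,c,f) ∈ {(F,F,T,T)} — 1.
  e=F, d=F: f free; 3 ways for (a,b,c) × 2^1 = 6.
Total: 16 + 2 + 1 + 6 = 25.

25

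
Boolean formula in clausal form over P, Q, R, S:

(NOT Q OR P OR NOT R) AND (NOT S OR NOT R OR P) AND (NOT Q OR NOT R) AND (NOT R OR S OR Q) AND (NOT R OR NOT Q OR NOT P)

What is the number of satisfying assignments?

9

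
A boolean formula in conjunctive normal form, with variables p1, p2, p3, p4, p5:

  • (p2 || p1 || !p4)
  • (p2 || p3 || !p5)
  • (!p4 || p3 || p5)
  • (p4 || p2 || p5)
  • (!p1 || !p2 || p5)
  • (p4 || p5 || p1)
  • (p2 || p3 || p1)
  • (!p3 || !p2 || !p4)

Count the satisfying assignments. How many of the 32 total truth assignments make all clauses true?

10

Split on p2, then p4.
  p2=1, p4=1: remaining (p1,p3,p5) ∈ {(0,0,1); (1,0,1)} — 2.
  p2=1, p4=0: remaining (p1,p3,p5) ∈ {(0,0,1); (0,1,1); (1,0,1); (1,1,1)} — 4.
  p2=0, p4=1: remaining (p1,p3,p5) ∈ {(1,1,0); (1,1,1)} — 2.
  p2=0, p4=0: remaining (p1,p3,p5) ∈ {(0,1,1); (1,1,1)} — 2.
Total: 2 + 4 + 2 + 2 = 10.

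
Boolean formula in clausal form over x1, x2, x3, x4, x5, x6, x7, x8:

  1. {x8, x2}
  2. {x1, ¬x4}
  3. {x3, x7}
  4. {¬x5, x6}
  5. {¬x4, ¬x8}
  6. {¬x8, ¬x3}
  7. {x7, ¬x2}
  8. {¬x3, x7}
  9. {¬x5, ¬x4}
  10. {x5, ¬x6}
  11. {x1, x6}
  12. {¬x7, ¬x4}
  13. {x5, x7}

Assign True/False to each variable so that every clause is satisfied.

x1 = 0, x2 = 1, x3 = 0, x4 = 0, x5 = 1, x6 = 1, x7 = 1, x8 = 0

Check each clause:
  1. {x2, x8} — x2 is true.
  2. {¬x4, x1} — ¬x4 is true.
  3. {x3, x7} — x7 is true.
  4. {¬x5, x6} — x6 is true.
  5. {¬x4, ¬x8} — ¬x8 is true.
  6. {¬x8, ¬x3} — ¬x8 is true.
  7. {x7, ¬x2} — x7 is true.
  8. {¬x3, x7} — ¬x3 is true.
  9. {¬x4, ¬x5} — ¬x4 is true.
  10. {¬x6, x5} — x5 is true.
  11. {x1, x6} — x6 is true.
  12. {¬x7, ¬x4} — ¬x4 is true.
  13. {x7, x5} — x5 is true.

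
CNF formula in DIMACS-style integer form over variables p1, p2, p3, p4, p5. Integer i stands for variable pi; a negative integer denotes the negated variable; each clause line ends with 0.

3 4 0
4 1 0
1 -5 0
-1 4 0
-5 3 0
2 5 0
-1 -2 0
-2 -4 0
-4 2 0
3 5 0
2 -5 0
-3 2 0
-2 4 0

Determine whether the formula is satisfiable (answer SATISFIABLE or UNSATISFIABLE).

UNSATISFIABLE

p2 = True:
  propagation gives p1=False, p4=True; an empty clause results — contradiction.
p2 = False:
  propagation gives p5=True; an empty clause results — contradiction.
Every branch closes, so no satisfying assignment exists.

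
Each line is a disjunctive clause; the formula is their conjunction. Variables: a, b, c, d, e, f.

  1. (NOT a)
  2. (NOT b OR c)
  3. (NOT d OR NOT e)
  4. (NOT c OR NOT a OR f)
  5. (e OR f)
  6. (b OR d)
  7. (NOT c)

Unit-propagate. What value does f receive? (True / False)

True

(NOT a) is a unit clause: a = False.
Unit clause (NOT c) sets c = False.
From (NOT b OR c) and c = False: b = False.
(d OR b): since b = False, the clause reduces to (d). d = True.
(NOT e OR NOT d) with d = True leaves only NOT e, so e = False.
From (f OR e) and e = False: f = True.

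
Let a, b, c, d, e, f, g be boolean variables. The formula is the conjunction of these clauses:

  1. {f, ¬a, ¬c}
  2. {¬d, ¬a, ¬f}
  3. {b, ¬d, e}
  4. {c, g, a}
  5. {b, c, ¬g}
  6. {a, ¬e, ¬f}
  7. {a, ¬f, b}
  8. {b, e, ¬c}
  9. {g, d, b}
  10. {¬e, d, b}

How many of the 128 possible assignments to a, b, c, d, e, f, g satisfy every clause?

37

Case analysis on b and a:
  b=1, a=1: e, g free; 4 ways for (c,d,f) × 2^2 = 16.
  b=1, a=0: d free; 9 ways for (c,e,f,g) × 2^1 = 18.
  b=0, a=1: remaining (c,d,e,f,g) ∈ {(0,1,1,0,0)} — 1.
  b=0, a=0: remaining (c,d,e,f,g) ∈ {(1,1,1,0,0); (1,1,1,0,1)} — 2.
Total: 16 + 18 + 1 + 2 = 37.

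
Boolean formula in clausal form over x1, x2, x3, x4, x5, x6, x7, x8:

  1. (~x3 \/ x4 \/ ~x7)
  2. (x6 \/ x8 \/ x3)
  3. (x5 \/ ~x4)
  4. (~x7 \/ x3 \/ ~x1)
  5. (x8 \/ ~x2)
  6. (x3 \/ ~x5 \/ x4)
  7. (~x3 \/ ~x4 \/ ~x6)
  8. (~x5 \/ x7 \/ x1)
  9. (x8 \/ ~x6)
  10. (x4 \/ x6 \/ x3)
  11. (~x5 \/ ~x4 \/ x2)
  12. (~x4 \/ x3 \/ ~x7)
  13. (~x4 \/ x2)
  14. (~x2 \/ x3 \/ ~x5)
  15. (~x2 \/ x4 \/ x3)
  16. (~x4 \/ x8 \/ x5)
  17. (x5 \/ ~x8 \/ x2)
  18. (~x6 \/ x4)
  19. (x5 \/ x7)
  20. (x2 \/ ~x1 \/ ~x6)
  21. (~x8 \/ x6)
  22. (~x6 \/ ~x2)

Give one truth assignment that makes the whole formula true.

x1=1, x2=0, x3=1, x4=0, x5=1, x6=0, x7=0, x8=0

Try x1 = True.
The remaining clauses are satisfied by x2 = False, x3 = True, x4 = False, x5 = True, x6 = False, x7 = False, x8 = False.
Check each clause:
  1. (~x7 \/ ~x3 \/ x4) — ~x7 is true.
  2. (x8 \/ x3 \/ x6) — x3 is true.
  3. (~x4 \/ x5) — ~x4 is true.
  4. (x3 \/ ~x7 \/ ~x1) — ~x7 is true.
  5. (~x2 \/ x8) — ~x2 is true.
  6. (~x5 \/ x4 \/ x3) — x3 is true.
  7. (~x4 \/ ~x3 \/ ~x6) — ~x6 is true.
  8. (~x5 \/ x7 \/ x1) — x1 is true.
  9. (~x6 \/ x8) — ~x6 is true.
  10. (x6 \/ x3 \/ x4) — x3 is true.
  11. (~x5 \/ ~x4 \/ x2) — ~x4 is true.
  12. (x3 \/ ~x7 \/ ~x4) — ~x7 is true.
  13. (x2 \/ ~x4) — ~x4 is true.
  14. (~x5 \/ x3 \/ ~x2) — x3 is true.
  15. (~x2 \/ x4 \/ x3) — x3 is true.
  16. (x5 \/ ~x4 \/ x8) — ~x4 is true.
  17. (~x8 \/ x2 \/ x5) — ~x8 is true.
  18. (x4 \/ ~x6) — ~x6 is true.
  19. (x7 \/ x5) — x5 is true.
  20. (x2 \/ ~x1 \/ ~x6) — ~x6 is true.
  21. (~x8 \/ x6) — ~x8 is true.
  22. (~x2 \/ ~x6) — ~x6 is true.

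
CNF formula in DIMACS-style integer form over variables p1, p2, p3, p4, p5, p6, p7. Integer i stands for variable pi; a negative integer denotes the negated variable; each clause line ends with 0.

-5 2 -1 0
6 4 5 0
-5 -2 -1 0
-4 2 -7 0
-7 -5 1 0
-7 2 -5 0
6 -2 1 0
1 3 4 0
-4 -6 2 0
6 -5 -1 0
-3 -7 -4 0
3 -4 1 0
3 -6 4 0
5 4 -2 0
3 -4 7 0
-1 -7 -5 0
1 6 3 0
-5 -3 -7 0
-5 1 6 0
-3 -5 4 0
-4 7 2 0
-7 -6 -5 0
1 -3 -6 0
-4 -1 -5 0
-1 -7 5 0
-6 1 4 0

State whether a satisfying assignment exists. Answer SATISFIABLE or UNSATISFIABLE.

SATISFIABLE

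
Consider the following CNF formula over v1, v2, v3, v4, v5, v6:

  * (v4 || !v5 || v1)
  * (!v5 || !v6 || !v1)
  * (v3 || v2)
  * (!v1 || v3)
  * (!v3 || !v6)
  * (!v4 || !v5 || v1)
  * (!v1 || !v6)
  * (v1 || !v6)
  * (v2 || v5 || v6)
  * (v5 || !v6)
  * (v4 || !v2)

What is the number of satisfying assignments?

Satisfying assignments:
  v1=F v2=T v3=F v4=T v5=F v6=F
  v1=F v2=T v3=T v4=T v5=F v6=F
  v1=T v2=F v3=T v4=F v5=T v6=F
  v1=T v2=F v3=T v4=T v5=T v6=F
  v1=T v2=T v3=T v4=T v5=F v6=F
  v1=T v2=T v3=T v4=T v5=T v6=F
Count: 6.

6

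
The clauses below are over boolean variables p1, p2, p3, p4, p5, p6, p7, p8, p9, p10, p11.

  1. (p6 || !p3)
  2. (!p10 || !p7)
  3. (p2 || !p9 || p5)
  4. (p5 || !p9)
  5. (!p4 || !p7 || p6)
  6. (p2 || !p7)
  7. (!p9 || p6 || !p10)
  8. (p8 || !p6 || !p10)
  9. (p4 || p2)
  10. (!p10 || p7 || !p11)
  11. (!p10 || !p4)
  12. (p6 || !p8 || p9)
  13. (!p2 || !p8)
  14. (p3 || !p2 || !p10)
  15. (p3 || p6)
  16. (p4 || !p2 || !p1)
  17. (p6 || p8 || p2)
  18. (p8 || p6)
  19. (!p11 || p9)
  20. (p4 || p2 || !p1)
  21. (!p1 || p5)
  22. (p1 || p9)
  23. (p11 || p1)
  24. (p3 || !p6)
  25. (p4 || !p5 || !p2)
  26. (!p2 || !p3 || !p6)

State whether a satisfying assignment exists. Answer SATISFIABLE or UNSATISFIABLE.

Pure literal: p10 appears only negated; assign p10 = False.
Try p1 = True.
  then p5 is forced to True.
Set p2 = False and propagate.
  then p7 is forced to False.
  then p4 is forced to True.
Branch on p3: take p3 = True.
  then p6 is forced to True.
The remaining clauses are satisfied by p8 = True, p9 = True, p11 = False.
Every clause has at least one true literal under this assignment.
So p1=T, p2=F, p3=T, p4=T, p5=T, p6=T, p7=F, p8=T, p9=T, p10=F, p11=F is a satisfying assignment.

SATISFIABLE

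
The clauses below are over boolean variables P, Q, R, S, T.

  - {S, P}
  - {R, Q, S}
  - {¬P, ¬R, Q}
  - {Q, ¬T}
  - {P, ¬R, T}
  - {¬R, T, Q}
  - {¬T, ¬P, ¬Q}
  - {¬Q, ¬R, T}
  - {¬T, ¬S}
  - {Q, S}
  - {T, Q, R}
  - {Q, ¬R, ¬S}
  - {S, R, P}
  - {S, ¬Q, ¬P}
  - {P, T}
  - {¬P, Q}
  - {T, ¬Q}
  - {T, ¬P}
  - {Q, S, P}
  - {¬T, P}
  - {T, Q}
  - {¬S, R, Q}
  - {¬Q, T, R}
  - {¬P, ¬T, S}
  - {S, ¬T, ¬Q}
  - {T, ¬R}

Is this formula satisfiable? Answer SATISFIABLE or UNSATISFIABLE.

UNSATISFIABLE

Q = True:
  propagation gives T=True, P=False; an empty clause results — contradiction.
Q = False:
  propagation gives T=False; an empty clause results — contradiction.
Every branch closes, so no satisfying assignment exists.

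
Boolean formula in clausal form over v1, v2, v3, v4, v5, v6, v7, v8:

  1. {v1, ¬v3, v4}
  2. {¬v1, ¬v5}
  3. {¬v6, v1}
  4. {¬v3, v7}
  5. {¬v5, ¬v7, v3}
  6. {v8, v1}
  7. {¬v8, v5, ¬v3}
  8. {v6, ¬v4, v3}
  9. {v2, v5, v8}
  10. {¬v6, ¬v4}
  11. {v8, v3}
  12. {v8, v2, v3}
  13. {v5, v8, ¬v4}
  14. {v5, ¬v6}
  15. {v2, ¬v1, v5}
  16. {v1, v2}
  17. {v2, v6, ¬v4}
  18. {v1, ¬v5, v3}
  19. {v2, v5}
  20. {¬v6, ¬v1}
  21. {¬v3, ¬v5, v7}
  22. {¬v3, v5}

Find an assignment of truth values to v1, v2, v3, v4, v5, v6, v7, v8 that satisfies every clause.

v1=False, v2=True, v3=False, v4=False, v5=False, v6=False, v7=False, v8=True

v2 occurs only positively in the remaining clauses — set v2 = True.
Branch on v1: take v1 = False.
  then v6 is forced to False.
  then v8 is forced to True.
For the remaining variables, v3 = False, v4 = False, v5 = False, v7 = False works.
Check each clause:
  1. {v4, v1, ¬v3} — ¬v3 is true.
  2. {¬v1, ¬v5} — ¬v5 is true.
  3. {¬v6, v1} — ¬v6 is true.
  4. {v7, ¬v3} — ¬v3 is true.
  5. {¬v7, ¬v5, v3} — ¬v7 is true.
  6. {v1, v8} — v8 is true.
  7. {¬v8, v5, ¬v3} — ¬v3 is true.
  8. {v3, v6, ¬v4} — ¬v4 is true.
  9. {v2, v5, v8} — v8 is true.
  10. {¬v4, ¬v6} — ¬v6 is true.
  11. {v8, v3} — v8 is true.
  12. {v3, v8, v2} — v8 is true.
  13. {v5, v8, ¬v4} — v8 is true.
  14. {v5, ¬v6} — ¬v6 is true.
  15. {v2, ¬v1, v5} — v2 is true.
  16. {v2, v1} — v2 is true.
  17. {v6, ¬v4, v2} — v2 is true.
  18. {v3, v1, ¬v5} — ¬v5 is true.
  19. {v5, v2} — v2 is true.
  20. {¬v1, ¬v6} — ¬v6 is true.
  21. {v7, ¬v5, ¬v3} — ¬v5 is true.
  22. {v5, ¬v3} — ¬v3 is true.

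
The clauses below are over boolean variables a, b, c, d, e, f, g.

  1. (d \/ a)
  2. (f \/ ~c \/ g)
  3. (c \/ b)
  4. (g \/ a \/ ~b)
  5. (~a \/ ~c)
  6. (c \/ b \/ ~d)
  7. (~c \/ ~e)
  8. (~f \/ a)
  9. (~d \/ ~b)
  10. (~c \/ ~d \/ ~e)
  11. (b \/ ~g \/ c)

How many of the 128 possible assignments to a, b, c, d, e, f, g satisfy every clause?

9

Split on c, then b.
  c=T, b=T: a clause becomes empty — 0.
  c=T, b=F: remaining (a,d,e,f,g) ∈ {(F,T,F,F,T)} — 1.
  c=F, b=T: forces a=T; d=F; e, f, g free → 2^3 = 8.
  c=F, b=F: a clause becomes empty — 0.
Total: 0 + 1 + 8 + 0 = 9.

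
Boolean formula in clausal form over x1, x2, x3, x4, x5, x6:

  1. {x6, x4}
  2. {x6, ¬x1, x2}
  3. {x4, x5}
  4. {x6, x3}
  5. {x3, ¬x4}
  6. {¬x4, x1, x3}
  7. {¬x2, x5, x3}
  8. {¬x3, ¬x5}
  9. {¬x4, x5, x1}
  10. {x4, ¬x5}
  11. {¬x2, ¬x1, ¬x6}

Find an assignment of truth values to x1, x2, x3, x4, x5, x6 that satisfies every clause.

Set x1 = True and propagate.
Branch on x2: take x2 = True.
  then x6 is forced to False.
  then x4 is forced to True.
  then x3 is forced to True.
  then x5 is forced to False.
Every clause has at least one true literal under this assignment.

x1=T, x2=T, x3=T, x4=T, x5=F, x6=F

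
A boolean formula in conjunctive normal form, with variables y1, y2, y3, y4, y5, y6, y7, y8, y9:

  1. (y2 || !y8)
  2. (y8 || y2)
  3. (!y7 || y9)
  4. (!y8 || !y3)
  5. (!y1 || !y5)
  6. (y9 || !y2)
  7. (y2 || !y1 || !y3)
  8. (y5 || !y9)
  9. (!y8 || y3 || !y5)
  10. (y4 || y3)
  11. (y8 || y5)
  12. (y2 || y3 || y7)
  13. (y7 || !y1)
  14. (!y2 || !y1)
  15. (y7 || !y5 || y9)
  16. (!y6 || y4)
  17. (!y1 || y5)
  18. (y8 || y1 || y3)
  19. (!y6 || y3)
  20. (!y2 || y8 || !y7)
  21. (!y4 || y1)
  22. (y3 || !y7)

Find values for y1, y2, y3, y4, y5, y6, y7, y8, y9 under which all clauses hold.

Pure literal: y6 appears only negated; assign y6 = False.
Set y1 = False and propagate.
  then y4 is forced to False.
  then y3 is forced to True.
  then y8 is forced to False.
  then y2 is forced to True.
  then y9 is forced to True.
  then y5 is forced to True.
  then y7 is forced to False.

y1=F, y2=T, y3=T, y4=F, y5=T, y6=F, y7=F, y8=F, y9=T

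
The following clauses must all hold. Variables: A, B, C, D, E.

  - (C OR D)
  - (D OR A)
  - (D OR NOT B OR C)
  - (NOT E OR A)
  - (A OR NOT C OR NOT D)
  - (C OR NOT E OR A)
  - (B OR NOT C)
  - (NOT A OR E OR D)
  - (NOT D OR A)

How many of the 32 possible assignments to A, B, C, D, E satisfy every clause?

7

The models are:
  A=1 B=0 C=0 D=1 E=0
  A=1 B=0 C=0 D=1 E=1
  A=1 B=1 C=0 D=1 E=0
  A=1 B=1 C=0 D=1 E=1
  A=1 B=1 C=1 D=0 E=1
  A=1 B=1 C=1 D=1 E=0
  A=1 B=1 C=1 D=1 E=1
Count: 7.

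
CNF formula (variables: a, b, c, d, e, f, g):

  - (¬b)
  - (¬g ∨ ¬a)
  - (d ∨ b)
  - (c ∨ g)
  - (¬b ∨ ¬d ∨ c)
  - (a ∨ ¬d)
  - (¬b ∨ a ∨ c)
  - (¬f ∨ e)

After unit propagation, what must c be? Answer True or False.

Unit clause (¬b) sets b = False.
From (d ∨ b) and b = False: d = True.
(a ∨ ¬d): since d = True, the clause reduces to (a). a = True.
(¬a ∨ ¬g): since a = True, the clause reduces to (¬g). g = False.
From (c ∨ g) and g = False: c = True.

True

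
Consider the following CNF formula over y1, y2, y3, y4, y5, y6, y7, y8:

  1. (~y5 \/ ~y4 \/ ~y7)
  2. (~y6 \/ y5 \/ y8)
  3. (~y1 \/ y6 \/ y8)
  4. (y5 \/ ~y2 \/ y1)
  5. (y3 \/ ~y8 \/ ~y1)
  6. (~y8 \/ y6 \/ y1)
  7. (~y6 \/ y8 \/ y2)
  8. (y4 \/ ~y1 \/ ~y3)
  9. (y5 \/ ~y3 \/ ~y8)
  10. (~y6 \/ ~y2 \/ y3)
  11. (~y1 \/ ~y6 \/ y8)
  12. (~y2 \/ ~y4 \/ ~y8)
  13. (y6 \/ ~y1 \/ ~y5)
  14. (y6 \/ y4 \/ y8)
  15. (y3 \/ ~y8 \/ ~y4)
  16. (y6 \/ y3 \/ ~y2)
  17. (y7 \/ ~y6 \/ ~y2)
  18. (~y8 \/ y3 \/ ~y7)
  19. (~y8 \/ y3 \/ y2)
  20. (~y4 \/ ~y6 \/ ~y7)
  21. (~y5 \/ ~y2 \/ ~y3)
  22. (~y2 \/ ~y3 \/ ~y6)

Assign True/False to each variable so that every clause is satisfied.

y1 = False  y2 = False  y3 = False  y4 = True  y5 = False  y6 = False  y7 = False  y8 = False

Try y1 = False.
Try y2 = False.
For the remaining variables, y3 = False, y4 = True, y5 = False, y6 = False, y7 = False, y8 = False works.
Check each clause:
  1. (~y7 \/ ~y5 \/ ~y4) — ~y7 is true.
  2. (~y6 \/ y5 \/ y8) — ~y6 is true.
  3. (y8 \/ y6 \/ ~y1) — ~y1 is true.
  4. (y5 \/ y1 \/ ~y2) — ~y2 is true.
  5. (~y8 \/ ~y1 \/ y3) — ~y8 is true.
  6. (y1 \/ ~y8 \/ y6) — ~y8 is true.
  7. (~y6 \/ y2 \/ y8) — ~y6 is true.
  8. (~y3 \/ ~y1 \/ y4) — y4 is true.
  9. (y5 \/ ~y8 \/ ~y3) — ~y8 is true.
  10. (y3 \/ ~y6 \/ ~y2) — ~y6 is true.
  11. (~y6 \/ ~y1 \/ y8) — ~y6 is true.
  12. (~y2 \/ ~y4 \/ ~y8) — ~y8 is true.
  13. (~y1 \/ y6 \/ ~y5) — ~y5 is true.
  14. (y6 \/ y8 \/ y4) — y4 is true.
  15. (~y4 \/ y3 \/ ~y8) — ~y8 is true.
  16. (~y2 \/ y6 \/ y3) — ~y2 is true.
  17. (~y6 \/ y7 \/ ~y2) — ~y6 is true.
  18. (y3 \/ ~y7 \/ ~y8) — ~y8 is true.
  19. (~y8 \/ y2 \/ y3) — ~y8 is true.
  20. (~y4 \/ ~y6 \/ ~y7) — ~y7 is true.
  21. (~y5 \/ ~y3 \/ ~y2) — ~y5 is true.
  22. (~y2 \/ ~y6 \/ ~y3) — ~y6 is true.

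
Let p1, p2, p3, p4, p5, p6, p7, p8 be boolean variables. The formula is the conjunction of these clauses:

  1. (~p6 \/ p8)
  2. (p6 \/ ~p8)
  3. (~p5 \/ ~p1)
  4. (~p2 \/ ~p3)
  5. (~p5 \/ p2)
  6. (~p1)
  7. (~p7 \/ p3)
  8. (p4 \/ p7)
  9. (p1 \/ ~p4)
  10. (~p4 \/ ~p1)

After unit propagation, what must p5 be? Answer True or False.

False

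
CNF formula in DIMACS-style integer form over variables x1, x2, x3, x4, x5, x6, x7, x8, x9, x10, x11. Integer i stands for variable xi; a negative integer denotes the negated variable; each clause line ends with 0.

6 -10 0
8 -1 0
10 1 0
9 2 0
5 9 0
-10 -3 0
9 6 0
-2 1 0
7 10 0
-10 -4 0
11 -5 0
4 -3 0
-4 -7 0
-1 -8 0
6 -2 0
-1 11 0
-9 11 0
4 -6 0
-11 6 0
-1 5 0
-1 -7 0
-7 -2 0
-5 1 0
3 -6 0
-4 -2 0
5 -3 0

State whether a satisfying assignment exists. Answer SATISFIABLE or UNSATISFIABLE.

x1 = True:
  propagation gives x8=True; an empty clause results — contradiction.
x1 = False:
  propagation gives x10=True, x6=True, x3=False; an empty clause results — contradiction.
Every branch closes, so no satisfying assignment exists.

UNSATISFIABLE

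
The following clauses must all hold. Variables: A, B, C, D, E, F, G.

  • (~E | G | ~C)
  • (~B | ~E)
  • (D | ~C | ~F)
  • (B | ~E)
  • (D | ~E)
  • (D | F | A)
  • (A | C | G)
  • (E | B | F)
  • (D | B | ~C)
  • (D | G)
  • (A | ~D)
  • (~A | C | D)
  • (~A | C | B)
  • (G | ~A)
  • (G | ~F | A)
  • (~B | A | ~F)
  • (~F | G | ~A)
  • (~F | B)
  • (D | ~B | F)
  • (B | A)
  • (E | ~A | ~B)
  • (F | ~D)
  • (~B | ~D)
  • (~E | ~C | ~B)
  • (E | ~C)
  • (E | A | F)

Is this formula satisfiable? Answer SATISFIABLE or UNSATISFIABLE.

A = True:
  B = True:
    propagation gives E=False; an empty clause results — contradiction.
  B = False:
    propagation gives E=False, F=True; an empty clause results — contradiction.
A = False:
  propagation gives D=False, E=False, F=True, C=False; an empty clause results — contradiction.
Every branch closes, so no satisfying assignment exists.

UNSATISFIABLE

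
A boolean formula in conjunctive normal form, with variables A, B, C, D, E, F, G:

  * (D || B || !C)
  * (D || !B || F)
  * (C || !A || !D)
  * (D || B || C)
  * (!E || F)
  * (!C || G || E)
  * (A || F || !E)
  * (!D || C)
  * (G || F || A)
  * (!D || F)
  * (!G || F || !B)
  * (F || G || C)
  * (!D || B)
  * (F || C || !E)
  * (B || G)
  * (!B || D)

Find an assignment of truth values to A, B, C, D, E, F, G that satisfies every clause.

A=0  B=1  C=1  D=1  E=1  F=1  G=1

Pure literal: F appears only positively; assign F = True.
Set A = False and propagate.
Try B = True.
  then D is forced to True.
  then C is forced to True.
For the remaining variables, E = True, G = True works.
Check each clause:
  1. (D || B || !C) — B is true.
  2. (!B || D || F) — D is true.
  3. (!A || !D || C) — C is true.
  4. (B || C || D) — B is true.
  5. (F || !E) — F is true.
  6. (!C || G || E) — E is true.
  7. (A || F || !E) — F is true.
  8. (C || !D) — C is true.
  9. (F || G || A) — F is true.
  10. (F || !D) — F is true.
  11. (F || !G || !B) — F is true.
  12. (C || G || F) — C is true.
  13. (B || !D) — B is true.
  14. (!E || C || F) — C is true.
  15. (B || G) — B is true.
  16. (!B || D) — D is true.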